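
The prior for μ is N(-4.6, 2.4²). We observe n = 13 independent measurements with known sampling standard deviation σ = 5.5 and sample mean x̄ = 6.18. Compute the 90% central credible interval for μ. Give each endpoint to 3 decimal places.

Posterior precision = 1/2.4² + 13/5.5² = 0.1736 + 0.4298 = 0.6034, so posterior SD = 1.2874.
Posterior mean = (-4.6/2.4² + 13·6.18/5.5²) / 0.6034 = 3.0782.
Interval: 3.0782 ± 1.645 × 1.2874 → [0.961, 5.196].

[0.961, 5.196]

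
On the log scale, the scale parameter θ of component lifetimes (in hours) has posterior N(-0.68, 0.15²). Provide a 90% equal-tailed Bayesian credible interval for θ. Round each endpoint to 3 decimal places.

[0.396, 0.648]

On the log scale the 90% interval is -0.68 ± 1.645 × 0.15 = [-0.9267, -0.4333].
Exponentiate: [e^-0.9267, e^-0.4333] = [0.396, 0.648].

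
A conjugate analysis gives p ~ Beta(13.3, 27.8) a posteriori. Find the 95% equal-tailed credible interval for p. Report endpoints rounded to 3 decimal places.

Posterior: Beta(13.3, 27.8).
Equal-tailed 95% interval: the 0.025 and 0.975 quantiles of Beta(13.3, 27.8).
Posterior mean ≈ 0.324, SD ≈ 0.072; a Normal approximation gives roughly [0.182, 0.465].
Exact: F⁻¹(0.025) = 0.191; F⁻¹(0.975) = 0.472.

[0.191, 0.472]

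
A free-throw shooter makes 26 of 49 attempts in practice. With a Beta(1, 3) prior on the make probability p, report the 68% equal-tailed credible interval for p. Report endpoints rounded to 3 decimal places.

[0.441, 0.578]

Posterior: Beta(1+26, 3+23) = Beta(27, 26).
Equal-tailed 68% interval: the 0.16 and 0.84 quantiles of Beta(27, 26).
Posterior mean ≈ 0.509, SD ≈ 0.068; a Normal approximation gives roughly [0.442, 0.577].
Exact: F⁻¹(0.16) = 0.441; F⁻¹(0.84) = 0.578.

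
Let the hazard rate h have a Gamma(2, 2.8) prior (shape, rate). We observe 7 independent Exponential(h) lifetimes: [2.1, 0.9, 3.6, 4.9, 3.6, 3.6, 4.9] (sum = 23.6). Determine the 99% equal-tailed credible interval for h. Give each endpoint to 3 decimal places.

Posterior: Gamma(2+7, 2.8+23.6) = Gamma(9, 26.4) (shape, rate).
Equal-tailed 99% interval: Gamma(9, 26.4) quantiles at 0.005 and 0.995.
Posterior mean ≈ 0.341, SD ≈ 0.114; a Normal approximation gives roughly [0.048, 0.634].
Exact: lower = 0.119; upper = 0.704.

[0.119, 0.704]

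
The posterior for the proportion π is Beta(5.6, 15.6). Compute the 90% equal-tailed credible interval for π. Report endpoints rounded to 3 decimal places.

[0.124, 0.430]

Posterior: Beta(5.6, 15.6).
Equal-tailed 90% interval: the 0.05 and 0.95 quantiles of Beta(5.6, 15.6).
Posterior mean ≈ 0.264, SD ≈ 0.094; a Normal approximation gives roughly [0.110, 0.418].
Exact: F⁻¹(0.05) = 0.124; F⁻¹(0.95) = 0.430.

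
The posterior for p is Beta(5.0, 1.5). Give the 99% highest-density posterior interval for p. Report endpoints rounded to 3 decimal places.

The posterior is unimodal and skewed, so the HPD interval has equal density at both endpoints and is the shortest 99% interval.
Solving f(0.337) = f(1.000) with F(1.000) − F(0.337) = 0.99 gives [0.337, 1.000].
For comparison, the equal-tailed interval is [0.292, 0.993]; the HPD is narrower and shifted toward the mode.

[0.337, 1.000]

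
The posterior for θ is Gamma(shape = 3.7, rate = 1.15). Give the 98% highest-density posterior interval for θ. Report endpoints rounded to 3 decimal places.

[0.346, 7.596]

The posterior is unimodal and skewed, so the HPD interval has equal density at both endpoints and is the shortest 98% interval.
Solving f(0.346) = f(7.596) with F(7.596) − F(0.346) = 0.98 gives [0.346, 7.596].
For comparison, the equal-tailed interval is [0.608, 8.316]; the HPD is narrower and shifted toward the mode.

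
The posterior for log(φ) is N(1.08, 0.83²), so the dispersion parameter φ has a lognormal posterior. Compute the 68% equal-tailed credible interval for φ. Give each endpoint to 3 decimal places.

[1.290, 6.722]

On the log scale the 68% interval is 1.08 ± 0.994 × 0.83 = [0.2546, 1.9054].
Exponentiate: [e^0.2546, e^1.9054] = [1.290, 6.722].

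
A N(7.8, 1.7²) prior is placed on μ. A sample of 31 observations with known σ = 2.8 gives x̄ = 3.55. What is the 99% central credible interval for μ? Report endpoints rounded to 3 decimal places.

[2.650, 5.134]

Posterior precision = 1/1.7² + 31/2.8² = 0.3460 + 3.9541 = 4.3001, so posterior SD = 0.4822.
Posterior mean = (7.8/1.7² + 31·3.55/2.8²) / 4.3001 = 3.8920.
Interval: 3.8920 ± 2.576 × 0.4822 → [2.650, 5.134].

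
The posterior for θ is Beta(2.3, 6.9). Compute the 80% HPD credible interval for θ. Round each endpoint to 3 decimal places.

The posterior is unimodal and skewed, so the HPD interval has equal density at both endpoints and is the shortest 80% interval.
Solving f(0.054) = f(0.387) with F(0.387) − F(0.054) = 0.80 gives [0.054, 0.387].
For comparison, the equal-tailed interval is [0.088, 0.439]; the HPD is narrower and shifted toward the mode.

[0.054, 0.387]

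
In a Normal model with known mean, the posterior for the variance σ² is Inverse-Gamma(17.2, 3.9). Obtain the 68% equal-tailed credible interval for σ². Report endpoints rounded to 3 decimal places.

Inverse-Gamma(17.2, 3.9) quantiles: F⁻¹(0.16) and F⁻¹(0.84).
Equivalently, 1/σ² ~ Gamma(17.2, rate = 3.9); invert its 0.84 and 0.16 quantiles.
Posterior mean ≈ 0.241, SD ≈ 0.062; a Normal approximation gives roughly [0.179, 0.302].
Exact: lower = 0.183; upper = 0.297.

[0.183, 0.297]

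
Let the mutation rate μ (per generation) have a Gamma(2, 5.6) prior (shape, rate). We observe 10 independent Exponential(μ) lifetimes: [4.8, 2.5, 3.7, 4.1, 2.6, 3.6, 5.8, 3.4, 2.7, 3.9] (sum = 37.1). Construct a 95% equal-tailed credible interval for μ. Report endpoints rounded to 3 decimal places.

Posterior: Gamma(2+10, 5.6+37.1) = Gamma(12, 42.7) (shape, rate).
Equal-tailed 95% interval: Gamma(12, 42.7) quantiles at 0.025 and 0.975.
Posterior mean ≈ 0.281, SD ≈ 0.081; a Normal approximation gives roughly [0.122, 0.440].
Exact: lower = 0.145; upper = 0.461.

[0.145, 0.461]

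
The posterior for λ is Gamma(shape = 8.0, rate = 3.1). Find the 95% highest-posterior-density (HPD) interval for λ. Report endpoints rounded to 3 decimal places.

[0.959, 4.397]

The posterior is unimodal and skewed, so the HPD interval has equal density at both endpoints and is the shortest 95% interval.
Solving f(0.959) = f(4.397) with F(4.397) − F(0.959) = 0.95 gives [0.959, 4.397].
For comparison, the equal-tailed interval is [1.114, 4.652]; the HPD is narrower and shifted toward the mode.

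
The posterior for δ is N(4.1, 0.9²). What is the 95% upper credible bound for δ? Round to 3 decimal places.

5.580

Need U with P(δ ≤ U) = 0.95: U = 4.1 + z_{0.05}·0.9.
z = 1.645; U = 4.1 + 1.645 × 0.9 = 5.580.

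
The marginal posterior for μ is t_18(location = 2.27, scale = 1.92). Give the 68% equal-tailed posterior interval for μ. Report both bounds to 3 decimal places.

The t_18 distribution is symmetric; the 68% interval is 2.27 ± t·1.92 with t_{0.84,18} = 1.023.
Half-width: 1.023 × 1.92 = 1.964.
2.27 − 1.964 = 0.306; 2.27 + 1.964 = 4.234.

[0.306, 4.234]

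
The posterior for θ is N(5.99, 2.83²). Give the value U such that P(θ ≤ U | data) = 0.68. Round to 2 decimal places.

Need U with P(θ ≤ U) = 0.68: U = 5.99 + z_{0.32}·2.83.
z = 0.468; U = 5.99 + 0.468 × 2.83 = 7.31.

7.31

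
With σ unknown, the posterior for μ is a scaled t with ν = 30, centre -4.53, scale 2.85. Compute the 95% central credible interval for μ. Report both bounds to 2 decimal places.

[-10.35, 1.29]

The t_30 distribution is symmetric; the 95% interval is -4.53 ± t·2.85 with t_{0.975,30} = 2.042.
Half-width: 2.042 × 2.85 = 5.82.
-4.53 − 5.82 = -10.35; -4.53 + 5.82 = 1.29.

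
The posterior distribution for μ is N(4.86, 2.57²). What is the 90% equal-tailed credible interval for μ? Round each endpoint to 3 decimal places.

[0.633, 9.087]

The posterior is symmetric, so the 90% equal-tailed interval is μ = 4.86 ± z·2.57 with z = 1.645.
Half-width: 1.645 × 2.57 = 4.227.
4.86 − 4.227 = 0.633; 4.86 + 4.227 = 9.087.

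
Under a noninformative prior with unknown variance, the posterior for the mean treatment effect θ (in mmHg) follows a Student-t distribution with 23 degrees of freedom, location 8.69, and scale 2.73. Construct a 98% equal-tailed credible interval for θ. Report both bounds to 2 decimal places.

The t_23 distribution is symmetric; the 98% interval is 8.69 ± t·2.73 with t_{0.99,23} = 2.500.
Half-width: 2.500 × 2.73 = 6.82.
8.69 − 6.82 = 1.87; 8.69 + 6.82 = 15.51.

[1.87, 15.51]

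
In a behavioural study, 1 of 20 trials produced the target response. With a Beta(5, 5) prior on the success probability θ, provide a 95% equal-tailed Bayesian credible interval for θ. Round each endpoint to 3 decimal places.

[0.080, 0.358]

Posterior: Beta(5+1, 5+19) = Beta(6, 24).
Equal-tailed 95% interval: the 0.025 and 0.975 quantiles of Beta(6, 24).
Posterior mean ≈ 0.200, SD ≈ 0.072; a Normal approximation gives roughly [0.059, 0.341].
Exact: F⁻¹(0.025) = 0.080; F⁻¹(0.975) = 0.358.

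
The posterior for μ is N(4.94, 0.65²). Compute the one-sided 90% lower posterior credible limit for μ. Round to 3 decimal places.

Need L with P(μ ≥ L) = 0.90: L = 4.94 − z_{0.1}·0.65.
z = 1.282; L = 4.94 − 1.282 × 0.65 = 4.107.

4.107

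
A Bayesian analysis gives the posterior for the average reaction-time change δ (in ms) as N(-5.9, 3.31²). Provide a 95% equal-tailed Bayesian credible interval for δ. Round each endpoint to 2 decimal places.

The posterior is symmetric, so the 95% equal-tailed interval is δ = -5.9 ± z·3.31 with z = 1.960.
Half-width: 1.960 × 3.31 = 6.49.
-5.9 − 6.49 = -12.39; -5.9 + 6.49 = 0.59.

[-12.39, 0.59]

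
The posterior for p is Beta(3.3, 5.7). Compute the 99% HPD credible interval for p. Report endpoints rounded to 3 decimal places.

[0.048, 0.751]

The posterior is unimodal and skewed, so the HPD interval has equal density at both endpoints and is the shortest 99% interval.
Solving f(0.048) = f(0.751) with F(0.751) − F(0.048) = 0.99 gives [0.048, 0.751].
For comparison, the equal-tailed interval is [0.061, 0.771]; the HPD is narrower and shifted toward the mode.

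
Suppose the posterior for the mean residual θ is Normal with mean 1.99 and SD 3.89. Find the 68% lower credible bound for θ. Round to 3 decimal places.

Need L with P(θ ≥ L) = 0.68: L = 1.99 − z_{0.32}·3.89.
z = 0.468; L = 1.99 − 0.468 × 3.89 = 0.171.

0.171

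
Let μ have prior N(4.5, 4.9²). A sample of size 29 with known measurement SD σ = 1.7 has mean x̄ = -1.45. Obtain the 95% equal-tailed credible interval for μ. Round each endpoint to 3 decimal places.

[-2.043, -0.808]

Posterior precision = 1/4.9² + 29/1.7² = 0.0416 + 10.0346 = 10.0763, so posterior SD = 0.3150.
Posterior mean = (4.5/4.9² + 29·-1.45/1.7²) / 10.0763 = -1.4254.
Interval: -1.4254 ± 1.960 × 0.3150 → [-2.043, -0.808].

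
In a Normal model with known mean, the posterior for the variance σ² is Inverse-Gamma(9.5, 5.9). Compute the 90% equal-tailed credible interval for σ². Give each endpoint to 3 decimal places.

Inverse-Gamma(9.5, 5.9) quantiles: F⁻¹(0.05) and F⁻¹(0.95).
Equivalently, 1/σ² ~ Gamma(9.5, rate = 5.9); invert its 0.95 and 0.05 quantiles.
Posterior mean ≈ 0.694, SD ≈ 0.253; a Normal approximation gives roughly [0.277, 1.111].
Exact: lower = 0.391; upper = 1.166.

[0.391, 1.166]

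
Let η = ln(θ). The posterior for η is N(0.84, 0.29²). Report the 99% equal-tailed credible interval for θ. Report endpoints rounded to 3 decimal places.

[1.097, 4.889]

On the log scale the 99% interval is 0.84 ± 2.576 × 0.29 = [0.0930, 1.5870].
Exponentiate: [e^0.0930, e^1.5870] = [1.097, 4.889].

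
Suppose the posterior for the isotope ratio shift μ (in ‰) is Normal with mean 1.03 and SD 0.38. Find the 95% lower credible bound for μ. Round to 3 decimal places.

Need L with P(μ ≥ L) = 0.95: L = 1.03 − z_{0.05}·0.38.
z = 1.645; L = 1.03 − 1.645 × 0.38 = 0.405.

0.405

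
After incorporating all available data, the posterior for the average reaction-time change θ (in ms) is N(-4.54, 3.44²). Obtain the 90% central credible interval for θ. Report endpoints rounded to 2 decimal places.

The posterior is symmetric, so the 90% equal-tailed interval is θ = -4.54 ± z·3.44 with z = 1.645.
Half-width: 1.645 × 3.44 = 5.66.
-4.54 − 5.66 = -10.20; -4.54 + 5.66 = 1.12.

[-10.20, 1.12]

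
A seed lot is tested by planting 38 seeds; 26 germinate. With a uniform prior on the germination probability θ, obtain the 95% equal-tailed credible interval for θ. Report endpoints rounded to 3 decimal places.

[0.524, 0.809]

Posterior: Beta(1+26, 1+12) = Beta(27, 13).
Equal-tailed 95% interval: the 0.025 and 0.975 quantiles of Beta(27, 13).
Posterior mean ≈ 0.675, SD ≈ 0.073; a Normal approximation gives roughly [0.532, 0.818].
Exact: F⁻¹(0.025) = 0.524; F⁻¹(0.975) = 0.809.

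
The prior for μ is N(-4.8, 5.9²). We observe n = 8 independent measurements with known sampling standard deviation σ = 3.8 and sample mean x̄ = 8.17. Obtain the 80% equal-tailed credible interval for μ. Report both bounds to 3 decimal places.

[5.852, 9.209]

Posterior precision = 1/5.9² + 8/3.8² = 0.0287 + 0.5540 = 0.5827, so posterior SD = 1.3100.
Posterior mean = (-4.8/5.9² + 8·8.17/3.8²) / 0.5827 = 7.5306.
Interval: 7.5306 ± 1.282 × 1.3100 → [5.852, 9.209].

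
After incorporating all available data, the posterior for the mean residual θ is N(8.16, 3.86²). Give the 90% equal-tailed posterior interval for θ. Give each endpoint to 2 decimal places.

[1.81, 14.51]

The posterior is symmetric, so the 90% equal-tailed interval is θ = 8.16 ± z·3.86 with z = 1.645.
Half-width: 1.645 × 3.86 = 6.35.
8.16 − 6.35 = 1.81; 8.16 + 6.35 = 14.51.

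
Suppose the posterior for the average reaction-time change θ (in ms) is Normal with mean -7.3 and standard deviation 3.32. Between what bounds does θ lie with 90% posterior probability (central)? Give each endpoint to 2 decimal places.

The posterior is symmetric, so the 90% equal-tailed interval is θ = -7.3 ± z·3.32 with z = 1.645.
Half-width: 1.645 × 3.32 = 5.46.
-7.3 − 5.46 = -12.76; -7.3 + 5.46 = -1.84.

[-12.76, -1.84]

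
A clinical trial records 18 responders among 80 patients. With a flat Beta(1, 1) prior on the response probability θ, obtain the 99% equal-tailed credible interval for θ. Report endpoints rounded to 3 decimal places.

Posterior: Beta(1+18, 1+62) = Beta(19, 63).
Equal-tailed 99% interval: the 0.005 and 0.995 quantiles of Beta(19, 63).
Posterior mean ≈ 0.232, SD ≈ 0.046; a Normal approximation gives roughly [0.112, 0.351].
Exact: F⁻¹(0.005) = 0.126; F⁻¹(0.995) = 0.362.

[0.126, 0.362]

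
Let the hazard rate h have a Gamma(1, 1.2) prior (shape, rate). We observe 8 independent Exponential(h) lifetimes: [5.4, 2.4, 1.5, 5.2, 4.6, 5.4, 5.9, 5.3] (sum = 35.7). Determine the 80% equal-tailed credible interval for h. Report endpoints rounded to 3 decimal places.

Posterior: Gamma(1+8, 1.2+35.7) = Gamma(9, 36.9) (shape, rate).
Equal-tailed 80% interval: Gamma(9, 36.9) quantiles at 0.1 and 0.9.
Posterior mean ≈ 0.244, SD ≈ 0.081; a Normal approximation gives roughly [0.140, 0.348].
Exact: lower = 0.147; upper = 0.352.

[0.147, 0.352]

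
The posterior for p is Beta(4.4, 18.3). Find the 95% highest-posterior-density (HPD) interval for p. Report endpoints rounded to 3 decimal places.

[0.050, 0.354]

The posterior is unimodal and skewed, so the HPD interval has equal density at both endpoints and is the shortest 95% interval.
Solving f(0.050) = f(0.354) with F(0.354) − F(0.050) = 0.95 gives [0.050, 0.354].
For comparison, the equal-tailed interval is [0.063, 0.375]; the HPD is narrower and shifted toward the mode.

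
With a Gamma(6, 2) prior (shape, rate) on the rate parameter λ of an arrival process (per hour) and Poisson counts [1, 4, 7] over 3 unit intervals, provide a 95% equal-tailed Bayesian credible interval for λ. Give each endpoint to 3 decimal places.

[2.134, 5.444]

Posterior: Gamma(6+12, 2+3) = Gamma(18, 5) (shape, rate).
Equal-tailed 95% interval: Gamma(18, 5) quantiles at 0.025 and 0.975.
Posterior mean ≈ 3.600, SD ≈ 0.849; a Normal approximation gives roughly [1.937, 5.263].
Exact: lower = 2.134; upper = 5.444.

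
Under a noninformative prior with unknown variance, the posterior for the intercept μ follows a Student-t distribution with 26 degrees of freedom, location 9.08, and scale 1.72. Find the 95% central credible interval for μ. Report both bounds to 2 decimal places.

The t_26 distribution is symmetric; the 95% interval is 9.08 ± t·1.72 with t_{0.975,26} = 2.056.
Half-width: 2.056 × 1.72 = 3.54.
9.08 − 3.54 = 5.54; 9.08 + 3.54 = 12.62.

[5.54, 12.62]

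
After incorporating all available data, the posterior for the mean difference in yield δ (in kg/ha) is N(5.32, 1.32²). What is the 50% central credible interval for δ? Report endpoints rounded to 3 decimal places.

The posterior is symmetric, so the 50% equal-tailed interval is δ = 5.32 ± z·1.32 with z = 0.674.
Half-width: 0.674 × 1.32 = 0.890.
5.32 − 0.890 = 4.430; 5.32 + 0.890 = 6.210.

[4.430, 6.210]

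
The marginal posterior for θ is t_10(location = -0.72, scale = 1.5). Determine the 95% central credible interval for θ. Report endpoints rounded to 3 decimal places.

The t_10 distribution is symmetric; the 95% interval is -0.72 ± t·1.5 with t_{0.975,10} = 2.228.
Half-width: 2.228 × 1.5 = 3.342.
-0.72 − 3.342 = -4.062; -0.72 + 3.342 = 2.622.

[-4.062, 2.622]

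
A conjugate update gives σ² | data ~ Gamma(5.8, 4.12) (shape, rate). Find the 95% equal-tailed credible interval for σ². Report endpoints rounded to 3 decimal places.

Posterior: Gamma(shape 5.8, rate 4.12).
Equal-tailed 95% interval: Gamma(5.8, 4.12) quantiles at 0.025 and 0.975.
Posterior mean ≈ 1.408, SD ≈ 0.585; a Normal approximation gives roughly [0.262, 2.553].
Exact: lower = 0.506; upper = 2.764.

[0.506, 2.764]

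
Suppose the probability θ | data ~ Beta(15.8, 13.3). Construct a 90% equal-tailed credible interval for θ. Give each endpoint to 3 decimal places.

[0.392, 0.691]

Posterior: Beta(15.8, 13.3).
Equal-tailed 90% interval: the 0.05 and 0.95 quantiles of Beta(15.8, 13.3).
Posterior mean ≈ 0.543, SD ≈ 0.091; a Normal approximation gives roughly [0.394, 0.692].
Exact: F⁻¹(0.05) = 0.392; F⁻¹(0.95) = 0.691.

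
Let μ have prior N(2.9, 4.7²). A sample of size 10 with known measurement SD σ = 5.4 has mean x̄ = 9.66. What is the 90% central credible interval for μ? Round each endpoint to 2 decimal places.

Posterior precision = 1/4.7² + 10/5.4² = 0.0453 + 0.3429 = 0.3882, so posterior SD = 1.6050.
Posterior mean = (2.9/4.7² + 10·9.66/5.4²) / 0.3882 = 8.8717.
Interval: 8.8717 ± 1.645 × 1.6050 → [6.23, 11.51].

[6.23, 11.51]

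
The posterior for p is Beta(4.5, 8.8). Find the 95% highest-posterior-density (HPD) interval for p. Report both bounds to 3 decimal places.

The posterior is unimodal and skewed, so the HPD interval has equal density at both endpoints and is the shortest 95% interval.
Solving f(0.107) = f(0.583) with F(0.583) − F(0.107) = 0.95 gives [0.107, 0.583].
For comparison, the equal-tailed interval is [0.121, 0.601]; the HPD is narrower and shifted toward the mode.

[0.107, 0.583]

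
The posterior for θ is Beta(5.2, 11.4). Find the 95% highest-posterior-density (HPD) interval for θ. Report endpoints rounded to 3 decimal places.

The posterior is unimodal and skewed, so the HPD interval has equal density at both endpoints and is the shortest 95% interval.
Solving f(0.109) = f(0.530) with F(0.530) − F(0.109) = 0.95 gives [0.109, 0.530].
For comparison, the equal-tailed interval is [0.122, 0.547]; the HPD is narrower and shifted toward the mode.

[0.109, 0.530]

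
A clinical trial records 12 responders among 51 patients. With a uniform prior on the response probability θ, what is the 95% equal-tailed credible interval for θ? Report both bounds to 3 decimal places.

Posterior: Beta(1+12, 1+39) = Beta(13, 40).
Equal-tailed 95% interval: the 0.025 and 0.975 quantiles of Beta(13, 40).
Posterior mean ≈ 0.245, SD ≈ 0.059; a Normal approximation gives roughly [0.131, 0.360].
Exact: F⁻¹(0.025) = 0.140; F⁻¹(0.975) = 0.368.

[0.140, 0.368]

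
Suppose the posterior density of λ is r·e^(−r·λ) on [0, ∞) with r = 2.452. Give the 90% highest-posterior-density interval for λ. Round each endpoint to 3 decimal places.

The exponential density is strictly decreasing on [0, ∞), so the HPD interval is anchored at 0: [0, q] with P(λ ≤ q) = 0.90.
q = −ln(1 − 0.90) / 2.452 = 2.3026 / 2.452 = 0.939.

[0.000, 0.939]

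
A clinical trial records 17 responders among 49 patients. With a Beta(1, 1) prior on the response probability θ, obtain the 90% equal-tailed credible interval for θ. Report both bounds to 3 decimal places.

Posterior: Beta(1+17, 1+32) = Beta(18, 33).
Equal-tailed 90% interval: the 0.05 and 0.95 quantiles of Beta(18, 33).
Posterior mean ≈ 0.353, SD ≈ 0.066; a Normal approximation gives roughly [0.244, 0.462].
Exact: F⁻¹(0.05) = 0.247; F⁻¹(0.95) = 0.465.

[0.247, 0.465]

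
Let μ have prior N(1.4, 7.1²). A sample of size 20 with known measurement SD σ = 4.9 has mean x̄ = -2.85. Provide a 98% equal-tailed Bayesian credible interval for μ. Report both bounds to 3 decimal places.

[-5.270, -0.232]

Posterior precision = 1/7.1² + 20/4.9² = 0.0198 + 0.8330 = 0.8528, so posterior SD = 1.0829.
Posterior mean = (1.4/7.1² + 20·-2.85/4.9²) / 0.8528 = -2.7511.
Interval: -2.7511 ± 2.326 × 1.0829 → [-5.270, -0.232].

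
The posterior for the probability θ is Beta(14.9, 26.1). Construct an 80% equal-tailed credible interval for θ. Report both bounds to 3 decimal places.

Posterior: Beta(14.9, 26.1).
Equal-tailed 80% interval: the 0.1 and 0.9 quantiles of Beta(14.9, 26.1).
Posterior mean ≈ 0.363, SD ≈ 0.074; a Normal approximation gives roughly [0.268, 0.459].
Exact: F⁻¹(0.1) = 0.269; F⁻¹(0.9) = 0.461.

[0.269, 0.461]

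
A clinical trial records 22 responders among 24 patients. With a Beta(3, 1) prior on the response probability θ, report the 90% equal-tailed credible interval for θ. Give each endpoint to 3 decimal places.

[0.785, 0.969]

Posterior: Beta(3+22, 1+2) = Beta(25, 3).
Equal-tailed 90% interval: the 0.05 and 0.95 quantiles of Beta(25, 3).
Posterior mean ≈ 0.893, SD ≈ 0.057; a Normal approximation gives roughly [0.798, 0.987].
Exact: F⁻¹(0.05) = 0.785; F⁻¹(0.95) = 0.969.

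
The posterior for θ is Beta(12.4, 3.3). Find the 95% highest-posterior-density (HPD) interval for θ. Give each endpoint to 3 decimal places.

[0.595, 0.963]

The posterior is unimodal and skewed, so the HPD interval has equal density at both endpoints and is the shortest 95% interval.
Solving f(0.595) = f(0.963) with F(0.963) − F(0.595) = 0.95 gives [0.595, 0.963].
For comparison, the equal-tailed interval is [0.565, 0.946]; the HPD is narrower and shifted toward the mode.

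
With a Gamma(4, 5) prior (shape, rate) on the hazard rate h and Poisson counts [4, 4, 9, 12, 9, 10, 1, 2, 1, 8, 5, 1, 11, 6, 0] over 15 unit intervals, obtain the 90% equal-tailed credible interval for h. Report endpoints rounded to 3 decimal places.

[3.612, 5.144]

Posterior: Gamma(4+83, 5+15) = Gamma(87, 20) (shape, rate).
Equal-tailed 90% interval: Gamma(87, 20) quantiles at 0.05 and 0.95.
Posterior mean ≈ 4.350, SD ≈ 0.466; a Normal approximation gives roughly [3.583, 5.117].
Exact: lower = 3.612; upper = 5.144.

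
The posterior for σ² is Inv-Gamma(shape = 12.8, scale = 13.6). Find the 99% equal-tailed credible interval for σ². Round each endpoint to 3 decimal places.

[0.570, 2.495]

Inverse-Gamma(12.8, 13.6) quantiles: F⁻¹(0.005) and F⁻¹(0.995).
Equivalently, 1/σ² ~ Gamma(12.8, rate = 13.6); invert its 0.995 and 0.005 quantiles.
Posterior mean ≈ 1.153, SD ≈ 0.351; a Normal approximation gives roughly [0.249, 2.056].
Exact: lower = 0.570; upper = 2.495.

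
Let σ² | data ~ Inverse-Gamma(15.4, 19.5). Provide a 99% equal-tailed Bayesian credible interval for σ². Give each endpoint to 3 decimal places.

[0.712, 2.723]

Inverse-Gamma(15.4, 19.5) quantiles: F⁻¹(0.005) and F⁻¹(0.995).
Equivalently, 1/σ² ~ Gamma(15.4, rate = 19.5); invert its 0.995 and 0.005 quantiles.
Posterior mean ≈ 1.354, SD ≈ 0.370; a Normal approximation gives roughly [0.401, 2.307].
Exact: lower = 0.712; upper = 2.723.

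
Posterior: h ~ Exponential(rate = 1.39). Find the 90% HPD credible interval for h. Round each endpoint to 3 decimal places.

[0.000, 1.657]

The exponential density is strictly decreasing on [0, ∞), so the HPD interval is anchored at 0: [0, q] with P(h ≤ q) = 0.90.
q = −ln(1 − 0.90) / 1.39 = 2.3026 / 1.39 = 1.657.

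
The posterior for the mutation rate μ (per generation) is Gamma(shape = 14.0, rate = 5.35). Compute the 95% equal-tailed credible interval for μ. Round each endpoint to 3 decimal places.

[1.431, 4.155]

Posterior: Gamma(shape 14.0, rate 5.35).
Equal-tailed 95% interval: Gamma(14.0, 5.35) quantiles at 0.025 and 0.975.
Posterior mean ≈ 2.617, SD ≈ 0.699; a Normal approximation gives roughly [1.246, 3.988].
Exact: lower = 1.431; upper = 4.155.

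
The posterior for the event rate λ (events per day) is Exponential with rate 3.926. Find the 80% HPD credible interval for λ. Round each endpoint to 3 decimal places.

[0.000, 0.410]

The exponential density is strictly decreasing on [0, ∞), so the HPD interval is anchored at 0: [0, q] with P(λ ≤ q) = 0.80.
q = −ln(1 − 0.80) / 3.926 = 1.6094 / 3.926 = 0.410.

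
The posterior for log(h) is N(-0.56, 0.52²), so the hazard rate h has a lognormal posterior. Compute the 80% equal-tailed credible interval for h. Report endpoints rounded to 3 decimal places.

[0.293, 1.112]

On the log scale the 80% interval is -0.56 ± 1.282 × 0.52 = [-1.2264, 0.1064].
Exponentiate: [e^-1.2264, e^0.1064] = [0.293, 1.112].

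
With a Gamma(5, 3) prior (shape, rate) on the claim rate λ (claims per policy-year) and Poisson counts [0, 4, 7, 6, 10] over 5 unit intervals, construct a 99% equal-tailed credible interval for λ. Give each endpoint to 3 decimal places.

Posterior: Gamma(5+27, 3+5) = Gamma(32, 8) (shape, rate).
Equal-tailed 99% interval: Gamma(32, 8) quantiles at 0.005 and 0.995.
Posterior mean ≈ 4.000, SD ≈ 0.707; a Normal approximation gives roughly [2.179, 5.821].
Exact: lower = 2.413; upper = 6.055.

[2.413, 6.055]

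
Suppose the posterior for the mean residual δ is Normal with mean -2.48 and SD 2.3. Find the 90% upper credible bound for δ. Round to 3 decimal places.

0.468

Need U with P(δ ≤ U) = 0.90: U = -2.48 + z_{0.1}·2.3.
z = 1.282; U = -2.48 + 1.282 × 2.3 = 0.468.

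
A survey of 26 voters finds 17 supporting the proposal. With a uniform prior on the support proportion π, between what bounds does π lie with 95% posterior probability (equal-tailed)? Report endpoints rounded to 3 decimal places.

Posterior: Beta(1+17, 1+9) = Beta(18, 10).
Equal-tailed 95% interval: the 0.025 and 0.975 quantiles of Beta(18, 10).
Posterior mean ≈ 0.643, SD ≈ 0.089; a Normal approximation gives roughly [0.468, 0.817].
Exact: F⁻¹(0.025) = 0.460; F⁻¹(0.975) = 0.806.

[0.460, 0.806]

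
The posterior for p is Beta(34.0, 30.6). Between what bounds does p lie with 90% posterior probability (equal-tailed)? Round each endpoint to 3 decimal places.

Posterior: Beta(34.0, 30.6).
Equal-tailed 90% interval: the 0.05 and 0.95 quantiles of Beta(34.0, 30.6).
Posterior mean ≈ 0.526, SD ≈ 0.062; a Normal approximation gives roughly [0.425, 0.628].
Exact: F⁻¹(0.05) = 0.424; F⁻¹(0.95) = 0.627.

[0.424, 0.627]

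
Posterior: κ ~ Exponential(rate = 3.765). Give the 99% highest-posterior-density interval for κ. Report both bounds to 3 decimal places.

The exponential density is strictly decreasing on [0, ∞), so the HPD interval is anchored at 0: [0, q] with P(κ ≤ q) = 0.99.
q = −ln(1 − 0.99) / 3.765 = 4.6052 / 3.765 = 1.223.

[0.000, 1.223]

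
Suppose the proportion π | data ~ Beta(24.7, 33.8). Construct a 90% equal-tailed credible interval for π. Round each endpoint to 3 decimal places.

Posterior: Beta(24.7, 33.8).
Equal-tailed 90% interval: the 0.05 and 0.95 quantiles of Beta(24.7, 33.8).
Posterior mean ≈ 0.422, SD ≈ 0.064; a Normal approximation gives roughly [0.317, 0.528].
Exact: F⁻¹(0.05) = 0.318; F⁻¹(0.95) = 0.529.

[0.318, 0.529]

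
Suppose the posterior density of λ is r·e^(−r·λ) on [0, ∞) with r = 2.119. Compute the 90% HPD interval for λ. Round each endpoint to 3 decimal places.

The exponential density is strictly decreasing on [0, ∞), so the HPD interval is anchored at 0: [0, q] with P(λ ≤ q) = 0.90.
q = −ln(1 − 0.90) / 2.119 = 2.3026 / 2.119 = 1.087.

[0.000, 1.087]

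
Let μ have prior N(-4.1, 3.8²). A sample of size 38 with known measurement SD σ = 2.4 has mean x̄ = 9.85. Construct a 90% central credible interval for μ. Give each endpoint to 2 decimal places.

Posterior precision = 1/3.8² + 38/2.4² = 0.0693 + 6.5972 = 6.6665, so posterior SD = 0.3873.
Posterior mean = (-4.1/3.8² + 38·9.85/2.4²) / 6.6665 = 9.7051.
Interval: 9.7051 ± 1.645 × 0.3873 → [9.07, 10.34].

[9.07, 10.34]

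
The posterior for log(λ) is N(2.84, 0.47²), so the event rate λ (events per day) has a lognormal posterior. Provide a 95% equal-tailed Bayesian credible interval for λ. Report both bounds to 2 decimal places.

[6.81, 43.00]

On the log scale the 95% interval is 2.84 ± 1.960 × 0.47 = [1.9188, 3.7612].
Exponentiate: [e^1.9188, e^3.7612] = [6.81, 43.00].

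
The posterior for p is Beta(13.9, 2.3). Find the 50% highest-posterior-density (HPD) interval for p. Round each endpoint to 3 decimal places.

[0.849, 0.951]

The posterior is unimodal and skewed, so the HPD interval has equal density at both endpoints and is the shortest 50% interval.
Solving f(0.849) = f(0.951) with F(0.951) − F(0.849) = 0.50 gives [0.849, 0.951].
For comparison, the equal-tailed interval is [0.810, 0.922]; the HPD is narrower and shifted toward the mode.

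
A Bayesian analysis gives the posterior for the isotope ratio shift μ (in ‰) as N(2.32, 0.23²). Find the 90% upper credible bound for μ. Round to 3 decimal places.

2.615

Need U with P(μ ≤ U) = 0.90: U = 2.32 + z_{0.1}·0.23.
z = 1.282; U = 2.32 + 1.282 × 0.23 = 2.615.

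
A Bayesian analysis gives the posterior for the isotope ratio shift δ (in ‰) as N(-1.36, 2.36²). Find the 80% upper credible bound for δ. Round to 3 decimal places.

Need U with P(δ ≤ U) = 0.80: U = -1.36 + z_{0.2}·2.36.
z = 0.842; U = -1.36 + 0.842 × 2.36 = 0.626.

0.626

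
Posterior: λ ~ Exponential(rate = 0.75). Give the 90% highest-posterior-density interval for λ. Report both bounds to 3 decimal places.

The exponential density is strictly decreasing on [0, ∞), so the HPD interval is anchored at 0: [0, q] with P(λ ≤ q) = 0.90.
q = −ln(1 − 0.90) / 0.75 = 2.3026 / 0.75 = 3.070.

[0.000, 3.070]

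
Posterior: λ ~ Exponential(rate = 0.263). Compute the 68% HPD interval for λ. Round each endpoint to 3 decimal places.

The exponential density is strictly decreasing on [0, ∞), so the HPD interval is anchored at 0: [0, q] with P(λ ≤ q) = 0.68.
q = −ln(1 − 0.68) / 0.263 = 1.1394 / 0.263 = 4.332.

[0.000, 4.332]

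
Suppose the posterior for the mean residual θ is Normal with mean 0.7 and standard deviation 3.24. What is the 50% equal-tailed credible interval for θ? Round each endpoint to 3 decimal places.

The posterior is symmetric, so the 50% equal-tailed interval is θ = 0.7 ± z·3.24 with z = 0.674.
Half-width: 0.674 × 3.24 = 2.185.
0.7 − 2.185 = -1.485; 0.7 + 2.185 = 2.885.

[-1.485, 2.885]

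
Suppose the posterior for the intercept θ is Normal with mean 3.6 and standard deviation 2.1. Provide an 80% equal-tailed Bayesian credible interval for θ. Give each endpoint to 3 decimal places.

[0.909, 6.291]

The posterior is symmetric, so the 80% equal-tailed interval is θ = 3.6 ± z·2.1 with z = 1.282.
Half-width: 1.282 × 2.1 = 2.691.
3.6 − 2.691 = 0.909; 3.6 + 2.691 = 6.291.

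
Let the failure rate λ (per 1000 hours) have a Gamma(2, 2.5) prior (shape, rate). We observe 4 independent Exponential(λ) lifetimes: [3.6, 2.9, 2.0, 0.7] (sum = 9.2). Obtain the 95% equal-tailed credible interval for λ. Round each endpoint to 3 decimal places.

Posterior: Gamma(2+4, 2.5+9.2) = Gamma(6, 11.7) (shape, rate).
Equal-tailed 95% interval: Gamma(6, 11.7) quantiles at 0.025 and 0.975.
Posterior mean ≈ 0.513, SD ≈ 0.209; a Normal approximation gives roughly [0.102, 0.923].
Exact: lower = 0.188; upper = 0.997.

[0.188, 0.997]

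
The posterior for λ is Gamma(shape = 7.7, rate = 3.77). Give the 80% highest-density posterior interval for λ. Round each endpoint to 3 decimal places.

The posterior is unimodal and skewed, so the HPD interval has equal density at both endpoints and is the shortest 80% interval.
Solving f(1.029) = f(2.823) with F(2.823) − F(1.029) = 0.80 gives [1.029, 2.823].
For comparison, the equal-tailed interval is [1.174, 3.024]; the HPD is narrower and shifted toward the mode.

[1.029, 2.823]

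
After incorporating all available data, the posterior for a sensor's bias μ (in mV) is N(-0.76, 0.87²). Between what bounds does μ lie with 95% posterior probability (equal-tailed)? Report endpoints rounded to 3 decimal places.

[-2.465, 0.945]

The posterior is symmetric, so the 95% equal-tailed interval is μ = -0.76 ± z·0.87 with z = 1.960.
Half-width: 1.960 × 0.87 = 1.705.
-0.76 − 1.705 = -2.465; -0.76 + 1.705 = 0.945.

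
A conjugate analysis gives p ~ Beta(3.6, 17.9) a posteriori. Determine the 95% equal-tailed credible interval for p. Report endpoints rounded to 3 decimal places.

Posterior: Beta(3.6, 17.9).
Equal-tailed 95% interval: the 0.025 and 0.975 quantiles of Beta(3.6, 17.9).
Posterior mean ≈ 0.167, SD ≈ 0.079; a Normal approximation gives roughly [0.013, 0.322].
Exact: F⁻¹(0.025) = 0.045; F⁻¹(0.975) = 0.347.

[0.045, 0.347]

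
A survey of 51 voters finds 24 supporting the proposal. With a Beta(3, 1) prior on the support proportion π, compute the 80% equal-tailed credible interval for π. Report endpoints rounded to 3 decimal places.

[0.405, 0.577]

Posterior: Beta(3+24, 1+27) = Beta(27, 28).
Equal-tailed 80% interval: the 0.1 and 0.9 quantiles of Beta(27, 28).
Posterior mean ≈ 0.491, SD ≈ 0.067; a Normal approximation gives roughly [0.405, 0.577].
Exact: F⁻¹(0.1) = 0.405; F⁻¹(0.9) = 0.577.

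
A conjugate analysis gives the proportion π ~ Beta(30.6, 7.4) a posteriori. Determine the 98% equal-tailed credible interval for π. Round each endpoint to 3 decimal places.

[0.637, 0.927]

Posterior: Beta(30.6, 7.4).
Equal-tailed 98% interval: the 0.01 and 0.99 quantiles of Beta(30.6, 7.4).
Posterior mean ≈ 0.805, SD ≈ 0.063; a Normal approximation gives roughly [0.658, 0.953].
Exact: F⁻¹(0.01) = 0.637; F⁻¹(0.99) = 0.927.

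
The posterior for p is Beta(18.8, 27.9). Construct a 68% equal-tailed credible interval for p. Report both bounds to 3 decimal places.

Posterior: Beta(18.8, 27.9).
Equal-tailed 68% interval: the 0.16 and 0.84 quantiles of Beta(18.8, 27.9).
Posterior mean ≈ 0.403, SD ≈ 0.071; a Normal approximation gives roughly [0.332, 0.473].
Exact: F⁻¹(0.16) = 0.331; F⁻¹(0.84) = 0.474.

[0.331, 0.474]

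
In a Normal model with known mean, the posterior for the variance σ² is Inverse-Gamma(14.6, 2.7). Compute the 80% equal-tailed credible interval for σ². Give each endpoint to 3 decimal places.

Inverse-Gamma(14.6, 2.7) quantiles: F⁻¹(0.1) and F⁻¹(0.9).
Equivalently, 1/σ² ~ Gamma(14.6, rate = 2.7); invert its 0.9 and 0.1 quantiles.
Posterior mean ≈ 0.199, SD ≈ 0.056; a Normal approximation gives roughly [0.127, 0.270].
Exact: lower = 0.137; upper = 0.271.

[0.137, 0.271]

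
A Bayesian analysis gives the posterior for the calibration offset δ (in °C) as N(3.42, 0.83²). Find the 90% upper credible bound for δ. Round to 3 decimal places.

4.484

Need U with P(δ ≤ U) = 0.90: U = 3.42 + z_{0.1}·0.83.
z = 1.282; U = 3.42 + 1.282 × 0.83 = 4.484.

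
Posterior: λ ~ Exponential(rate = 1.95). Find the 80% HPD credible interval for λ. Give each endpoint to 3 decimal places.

The exponential density is strictly decreasing on [0, ∞), so the HPD interval is anchored at 0: [0, q] with P(λ ≤ q) = 0.80.
q = −ln(1 − 0.80) / 1.95 = 1.6094 / 1.95 = 0.825.

[0.000, 0.825]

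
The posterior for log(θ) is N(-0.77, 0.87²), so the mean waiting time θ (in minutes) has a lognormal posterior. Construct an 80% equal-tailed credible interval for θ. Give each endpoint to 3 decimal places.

On the log scale the 80% interval is -0.77 ± 1.282 × 0.87 = [-1.8849, 0.3449].
Exponentiate: [e^-1.8849, e^0.3449] = [0.152, 1.412].

[0.152, 1.412]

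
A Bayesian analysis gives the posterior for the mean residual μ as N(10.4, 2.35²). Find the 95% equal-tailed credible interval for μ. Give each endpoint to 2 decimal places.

The posterior is symmetric, so the 95% equal-tailed interval is μ = 10.4 ± z·2.35 with z = 1.960.
Half-width: 1.960 × 2.35 = 4.61.
10.4 − 4.61 = 5.79; 10.4 + 4.61 = 15.01.

[5.79, 15.01]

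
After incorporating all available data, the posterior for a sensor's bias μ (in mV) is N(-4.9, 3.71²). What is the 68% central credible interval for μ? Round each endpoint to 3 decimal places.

The posterior is symmetric, so the 68% equal-tailed interval is μ = -4.9 ± z·3.71 with z = 0.994.
Half-width: 0.994 × 3.71 = 3.689.
-4.9 − 3.689 = -8.589; -4.9 + 3.689 = -1.211.

[-8.589, -1.211]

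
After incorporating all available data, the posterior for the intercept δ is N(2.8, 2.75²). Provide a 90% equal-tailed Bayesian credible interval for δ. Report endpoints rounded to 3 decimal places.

[-1.723, 7.323]

The posterior is symmetric, so the 90% equal-tailed interval is δ = 2.8 ± z·2.75 with z = 1.645.
Half-width: 1.645 × 2.75 = 4.523.
2.8 − 4.523 = -1.723; 2.8 + 4.523 = 7.323.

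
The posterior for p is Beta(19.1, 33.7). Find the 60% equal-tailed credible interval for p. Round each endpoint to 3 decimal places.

[0.306, 0.417]

Posterior: Beta(19.1, 33.7).
Equal-tailed 60% interval: the 0.2 and 0.8 quantiles of Beta(19.1, 33.7).
Posterior mean ≈ 0.362, SD ≈ 0.066; a Normal approximation gives roughly [0.307, 0.417].
Exact: F⁻¹(0.2) = 0.306; F⁻¹(0.8) = 0.417.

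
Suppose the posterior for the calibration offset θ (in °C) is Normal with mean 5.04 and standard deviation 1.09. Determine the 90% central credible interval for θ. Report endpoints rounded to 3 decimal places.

The posterior is symmetric, so the 90% equal-tailed interval is θ = 5.04 ± z·1.09 with z = 1.645.
Half-width: 1.645 × 1.09 = 1.793.
5.04 − 1.793 = 3.247; 5.04 + 1.793 = 6.833.

[3.247, 6.833]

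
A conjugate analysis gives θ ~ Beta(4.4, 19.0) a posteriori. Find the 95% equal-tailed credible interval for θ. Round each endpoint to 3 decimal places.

[0.061, 0.365]

Posterior: Beta(4.4, 19.0).
Equal-tailed 95% interval: the 0.025 and 0.975 quantiles of Beta(4.4, 19.0).
Posterior mean ≈ 0.188, SD ≈ 0.079; a Normal approximation gives roughly [0.033, 0.343].
Exact: F⁻¹(0.025) = 0.061; F⁻¹(0.975) = 0.365.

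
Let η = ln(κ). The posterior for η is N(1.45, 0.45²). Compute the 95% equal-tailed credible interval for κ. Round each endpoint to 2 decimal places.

[1.76, 10.30]

On the log scale the 95% interval is 1.45 ± 1.960 × 0.45 = [0.5680, 2.3320].
Exponentiate: [e^0.5680, e^2.3320] = [1.76, 10.30].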